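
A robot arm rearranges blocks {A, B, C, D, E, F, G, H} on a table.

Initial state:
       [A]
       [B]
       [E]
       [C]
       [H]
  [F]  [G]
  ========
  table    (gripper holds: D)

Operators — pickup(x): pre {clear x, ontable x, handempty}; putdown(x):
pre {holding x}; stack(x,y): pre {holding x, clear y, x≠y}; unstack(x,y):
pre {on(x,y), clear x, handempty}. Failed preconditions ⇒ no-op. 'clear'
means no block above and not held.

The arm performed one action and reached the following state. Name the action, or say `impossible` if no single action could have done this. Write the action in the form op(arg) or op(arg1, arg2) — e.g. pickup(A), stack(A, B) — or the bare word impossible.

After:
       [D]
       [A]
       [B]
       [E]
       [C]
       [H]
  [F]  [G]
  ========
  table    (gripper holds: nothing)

stack(D, A)

target: towers=[F; G/H/C/E/B/A/D] holding=-
        putdown(D) → towers=[D; F; G/H/C/E/B/A] holding=-
       stack(D, A) → towers=[F; G/H/C/E/B/A/D] holding=-  ← match
       stack(D, F) → towers=[F/D; G/H/C/E/B/A] holding=-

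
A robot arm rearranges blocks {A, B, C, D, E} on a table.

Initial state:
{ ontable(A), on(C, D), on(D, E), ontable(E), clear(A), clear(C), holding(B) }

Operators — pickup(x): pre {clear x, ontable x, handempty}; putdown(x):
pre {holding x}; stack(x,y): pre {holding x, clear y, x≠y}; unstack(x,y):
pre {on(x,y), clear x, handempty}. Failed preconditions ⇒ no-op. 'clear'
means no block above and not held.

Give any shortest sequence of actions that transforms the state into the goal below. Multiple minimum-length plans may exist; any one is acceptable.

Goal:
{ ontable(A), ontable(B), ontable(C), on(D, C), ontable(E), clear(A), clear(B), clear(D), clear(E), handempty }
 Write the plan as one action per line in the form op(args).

putdown(B)
unstack(C, D)
putdown(C)
unstack(D, E)
stack(D, C)

step 1 (putdown(B)): towers=[A; B; E/D/C] holding=-
step 2 (unstack(C, D)): towers=[A; B; E/D] holding=C
step 3 (putdown(C)): towers=[A; B; C; E/D] holding=-
step 4 (unstack(D, E)): towers=[A; B; C; E] holding=D
step 5 (stack(D, C)): towers=[A; B; C/D; E] holding=-
goal check: towers=[A; B; C/D; E] holding=- — reached (length 5, optimal by BFS)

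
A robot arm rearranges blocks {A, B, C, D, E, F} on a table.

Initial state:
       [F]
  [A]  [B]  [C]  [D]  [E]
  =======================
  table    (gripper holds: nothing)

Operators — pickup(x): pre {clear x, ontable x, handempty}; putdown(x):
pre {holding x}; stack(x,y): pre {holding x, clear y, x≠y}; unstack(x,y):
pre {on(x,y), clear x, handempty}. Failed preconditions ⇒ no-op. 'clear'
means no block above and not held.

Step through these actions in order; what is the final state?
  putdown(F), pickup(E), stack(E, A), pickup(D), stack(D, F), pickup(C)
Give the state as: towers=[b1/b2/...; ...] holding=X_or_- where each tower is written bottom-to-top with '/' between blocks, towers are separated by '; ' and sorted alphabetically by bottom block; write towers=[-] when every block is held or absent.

towers=[A/E; B/F/D] holding=C

step 1 (putdown(F)) [no-op]: towers=[A; B/F; C; D; E] holding=-
step 2 (pickup(E)): towers=[A; B/F; C; D] holding=E
step 3 (stack(E, A)): towers=[A/E; B/F; C; D] holding=-
step 4 (pickup(D)): towers=[A/E; B/F; C] holding=D
step 5 (stack(D, F)): towers=[A/E; B/F/D; C] holding=-
step 6 (pickup(C)): towers=[A/E; B/F/D] holding=C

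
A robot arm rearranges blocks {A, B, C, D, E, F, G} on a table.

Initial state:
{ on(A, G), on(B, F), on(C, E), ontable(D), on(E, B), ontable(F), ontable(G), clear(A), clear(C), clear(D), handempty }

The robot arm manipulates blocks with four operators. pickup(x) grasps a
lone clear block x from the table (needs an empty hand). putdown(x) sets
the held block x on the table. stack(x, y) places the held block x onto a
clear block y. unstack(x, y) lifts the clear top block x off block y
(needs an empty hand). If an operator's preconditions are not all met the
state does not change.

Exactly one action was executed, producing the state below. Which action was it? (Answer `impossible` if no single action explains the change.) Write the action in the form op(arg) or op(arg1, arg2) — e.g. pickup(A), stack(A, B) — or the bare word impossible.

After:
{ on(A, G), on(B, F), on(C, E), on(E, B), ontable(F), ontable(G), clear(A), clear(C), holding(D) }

target: towers=[F/B/E/C; G/A] holding=D
         pickup(D) → towers=[F/B/E/C; G/A] holding=D  ← match
     unstack(A, G) → towers=[D; F/B/E/C; G] holding=A
     unstack(C, E) → towers=[D; F/B/E; G/A] holding=C

pickup(D)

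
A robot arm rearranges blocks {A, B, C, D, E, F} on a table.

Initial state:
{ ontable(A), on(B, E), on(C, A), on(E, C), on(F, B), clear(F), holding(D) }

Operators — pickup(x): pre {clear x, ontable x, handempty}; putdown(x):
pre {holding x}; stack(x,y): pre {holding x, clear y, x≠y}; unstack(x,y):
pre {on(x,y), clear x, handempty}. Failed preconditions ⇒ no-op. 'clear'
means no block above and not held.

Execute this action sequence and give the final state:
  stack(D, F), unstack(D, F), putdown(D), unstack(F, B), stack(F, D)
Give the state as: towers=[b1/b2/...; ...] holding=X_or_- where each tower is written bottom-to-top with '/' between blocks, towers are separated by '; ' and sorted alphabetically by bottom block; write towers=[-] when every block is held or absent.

step 1 (stack(D, F)): towers=[A/C/E/B/F/D] holding=-
step 2 (unstack(D, F)): towers=[A/C/E/B/F] holding=D
step 3 (putdown(D)): towers=[A/C/E/B/F; D] holding=-
step 4 (unstack(F, B)): towers=[A/C/E/B; D] holding=F
step 5 (stack(F, D)): towers=[A/C/E/B; D/F] holding=-

towers=[A/C/E/B; D/F] holding=-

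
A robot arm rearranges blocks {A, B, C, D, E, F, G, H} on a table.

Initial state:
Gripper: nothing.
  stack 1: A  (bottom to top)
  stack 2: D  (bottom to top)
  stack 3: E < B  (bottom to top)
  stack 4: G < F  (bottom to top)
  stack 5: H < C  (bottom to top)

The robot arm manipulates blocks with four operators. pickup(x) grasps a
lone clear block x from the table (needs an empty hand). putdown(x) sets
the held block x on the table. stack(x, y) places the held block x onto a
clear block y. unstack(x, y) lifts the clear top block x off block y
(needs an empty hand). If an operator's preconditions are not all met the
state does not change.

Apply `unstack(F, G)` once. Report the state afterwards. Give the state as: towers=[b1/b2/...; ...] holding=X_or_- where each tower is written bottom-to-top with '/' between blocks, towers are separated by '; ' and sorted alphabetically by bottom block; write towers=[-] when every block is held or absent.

towers=[A; D; E/B; G; H/C] holding=F

before: towers=[A; D; E/B; G/F; H/C] holding=-
pre[unstack(F, G)]: on(F,G) ok, clear(F) ok, handempty ok
all met → apply unstack(F, G)
after:  towers=[A; D; E/B; G; H/C] holding=F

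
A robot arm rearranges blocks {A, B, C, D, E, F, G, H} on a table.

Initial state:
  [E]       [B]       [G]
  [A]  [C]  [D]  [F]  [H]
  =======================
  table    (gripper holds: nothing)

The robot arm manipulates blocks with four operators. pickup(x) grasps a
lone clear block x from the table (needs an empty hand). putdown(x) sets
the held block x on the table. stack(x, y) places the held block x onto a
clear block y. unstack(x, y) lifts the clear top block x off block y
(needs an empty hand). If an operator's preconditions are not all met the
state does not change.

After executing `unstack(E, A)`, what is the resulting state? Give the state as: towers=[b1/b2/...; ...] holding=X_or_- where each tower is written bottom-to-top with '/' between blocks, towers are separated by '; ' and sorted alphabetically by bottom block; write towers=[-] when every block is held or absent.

before: towers=[A/E; C; D/B; F; H/G] holding=-
pre[unstack(E, A)]: on(E,A) yes, clear(E) yes, handempty yes
all met → apply unstack(E, A)
after:  towers=[A; C; D/B; F; H/G] holding=E

towers=[A; C; D/B; F; H/G] holding=E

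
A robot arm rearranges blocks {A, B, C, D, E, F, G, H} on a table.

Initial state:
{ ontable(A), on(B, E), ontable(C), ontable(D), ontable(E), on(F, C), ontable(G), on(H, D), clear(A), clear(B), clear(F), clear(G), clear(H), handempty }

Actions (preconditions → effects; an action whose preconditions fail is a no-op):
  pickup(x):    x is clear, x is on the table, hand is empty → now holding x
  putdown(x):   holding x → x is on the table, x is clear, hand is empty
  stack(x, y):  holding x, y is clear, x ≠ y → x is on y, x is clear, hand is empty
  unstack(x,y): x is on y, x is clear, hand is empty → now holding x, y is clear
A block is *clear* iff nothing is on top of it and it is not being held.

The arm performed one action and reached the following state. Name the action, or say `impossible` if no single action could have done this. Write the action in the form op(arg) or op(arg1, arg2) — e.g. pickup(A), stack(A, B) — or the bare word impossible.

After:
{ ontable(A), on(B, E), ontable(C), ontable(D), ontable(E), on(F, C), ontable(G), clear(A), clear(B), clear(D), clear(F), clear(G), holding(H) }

unstack(H, D)

target: towers=[A; C/F; D; E/B; G] holding=H
         pickup(G) → towers=[A; C/F; D/H; E/B] holding=G
         pickup(A) → towers=[C/F; D/H; E/B; G] holding=A
     unstack(H, D) → towers=[A; C/F; D; E/B; G] holding=H  ← match
     unstack(B, E) → towers=[A; C/F; D/H; E; G] holding=B
     unstack(F, C) → towers=[A; C; D/H; E/B; G] holding=F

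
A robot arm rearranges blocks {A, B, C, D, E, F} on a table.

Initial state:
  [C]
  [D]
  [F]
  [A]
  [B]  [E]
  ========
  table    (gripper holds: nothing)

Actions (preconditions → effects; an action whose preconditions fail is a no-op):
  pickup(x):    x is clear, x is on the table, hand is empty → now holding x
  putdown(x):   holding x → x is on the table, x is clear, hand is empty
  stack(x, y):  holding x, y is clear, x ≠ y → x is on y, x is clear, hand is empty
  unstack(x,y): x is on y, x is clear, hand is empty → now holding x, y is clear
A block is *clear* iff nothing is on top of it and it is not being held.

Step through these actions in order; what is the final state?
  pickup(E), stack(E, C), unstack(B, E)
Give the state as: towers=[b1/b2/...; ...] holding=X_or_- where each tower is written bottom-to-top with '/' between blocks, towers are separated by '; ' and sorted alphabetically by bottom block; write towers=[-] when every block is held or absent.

towers=[B/A/F/D/C/E] holding=-

step 1 (pickup(E)): towers=[B/A/F/D/C] holding=E
step 2 (stack(E, C)): towers=[B/A/F/D/C/E] holding=-
step 3 (unstack(B, E)) [no-op]: towers=[B/A/F/D/C/E] holding=-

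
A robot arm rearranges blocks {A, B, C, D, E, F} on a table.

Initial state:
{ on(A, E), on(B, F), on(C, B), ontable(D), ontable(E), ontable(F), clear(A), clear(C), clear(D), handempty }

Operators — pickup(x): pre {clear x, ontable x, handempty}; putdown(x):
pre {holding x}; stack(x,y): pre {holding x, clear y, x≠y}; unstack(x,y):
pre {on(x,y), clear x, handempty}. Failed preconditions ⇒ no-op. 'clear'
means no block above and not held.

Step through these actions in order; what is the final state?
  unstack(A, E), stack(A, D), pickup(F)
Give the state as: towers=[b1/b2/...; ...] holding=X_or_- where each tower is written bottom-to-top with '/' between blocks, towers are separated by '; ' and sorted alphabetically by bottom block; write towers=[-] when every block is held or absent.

step 1 (unstack(A, E)): towers=[D; E; F/B/C] holding=A
step 2 (stack(A, D)): towers=[D/A; E; F/B/C] holding=-
step 3 (pickup(F)) [no-op]: towers=[D/A; E; F/B/C] holding=-

towers=[D/A; E; F/B/C] holding=-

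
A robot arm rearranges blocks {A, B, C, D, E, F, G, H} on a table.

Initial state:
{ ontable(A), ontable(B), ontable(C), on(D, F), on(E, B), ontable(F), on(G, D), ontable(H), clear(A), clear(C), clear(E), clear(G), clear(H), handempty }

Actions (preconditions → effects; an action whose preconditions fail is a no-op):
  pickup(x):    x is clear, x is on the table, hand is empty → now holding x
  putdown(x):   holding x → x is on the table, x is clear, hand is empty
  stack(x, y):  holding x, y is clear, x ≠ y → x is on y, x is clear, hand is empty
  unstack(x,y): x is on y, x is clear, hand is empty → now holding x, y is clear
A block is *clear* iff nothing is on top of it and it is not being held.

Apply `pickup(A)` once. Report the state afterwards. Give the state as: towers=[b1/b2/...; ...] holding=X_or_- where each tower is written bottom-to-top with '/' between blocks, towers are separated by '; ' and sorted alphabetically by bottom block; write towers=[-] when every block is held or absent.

towers=[B/E; C; F/D/G; H] holding=A

before: towers=[A; B/E; C; F/D/G; H] holding=-
pre[pickup(A)]: clear(A) yes, ontable(A) yes, handempty yes
all met → apply pickup(A)
after:  towers=[B/E; C; F/D/G; H] holding=A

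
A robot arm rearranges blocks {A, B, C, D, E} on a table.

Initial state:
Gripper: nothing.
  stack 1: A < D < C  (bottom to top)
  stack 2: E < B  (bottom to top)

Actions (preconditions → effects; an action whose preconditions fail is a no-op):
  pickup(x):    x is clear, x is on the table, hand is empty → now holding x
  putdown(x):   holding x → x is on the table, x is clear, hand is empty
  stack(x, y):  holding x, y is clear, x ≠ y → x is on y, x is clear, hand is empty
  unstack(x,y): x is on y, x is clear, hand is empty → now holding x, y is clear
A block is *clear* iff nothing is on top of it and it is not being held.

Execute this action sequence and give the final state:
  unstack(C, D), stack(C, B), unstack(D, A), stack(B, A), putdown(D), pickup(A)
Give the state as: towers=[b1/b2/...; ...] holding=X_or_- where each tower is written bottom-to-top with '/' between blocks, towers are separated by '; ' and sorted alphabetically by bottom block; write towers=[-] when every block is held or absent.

towers=[D; E/B/C] holding=A

step 1 (unstack(C, D)): towers=[A/D; E/B] holding=C
step 2 (stack(C, B)): towers=[A/D; E/B/C] holding=-
step 3 (unstack(D, A)): towers=[A; E/B/C] holding=D
step 4 (stack(B, A)) [no-op]: towers=[A; E/B/C] holding=D
step 5 (putdown(D)): towers=[A; D; E/B/C] holding=-
step 6 (pickup(A)): towers=[D; E/B/C] holding=A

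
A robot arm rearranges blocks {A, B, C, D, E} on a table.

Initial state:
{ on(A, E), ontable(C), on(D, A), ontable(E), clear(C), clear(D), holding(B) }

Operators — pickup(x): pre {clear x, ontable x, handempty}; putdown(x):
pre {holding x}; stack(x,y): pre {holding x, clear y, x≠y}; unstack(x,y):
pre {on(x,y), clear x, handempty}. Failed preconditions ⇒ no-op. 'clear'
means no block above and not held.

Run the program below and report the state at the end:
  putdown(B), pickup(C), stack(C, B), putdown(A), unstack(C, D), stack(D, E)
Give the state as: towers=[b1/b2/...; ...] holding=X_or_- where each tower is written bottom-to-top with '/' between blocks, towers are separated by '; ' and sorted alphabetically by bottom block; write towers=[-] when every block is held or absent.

step 1 (putdown(B)): towers=[B; C; E/A/D] holding=-
step 2 (pickup(C)): towers=[B; E/A/D] holding=C
step 3 (stack(C, B)): towers=[B/C; E/A/D] holding=-
step 4 (putdown(A)) [no-op]: towers=[B/C; E/A/D] holding=-
step 5 (unstack(C, D)) [no-op]: towers=[B/C; E/A/D] holding=-
step 6 (stack(D, E)) [no-op]: towers=[B/C; E/A/D] holding=-

towers=[B/C; E/A/D] holding=-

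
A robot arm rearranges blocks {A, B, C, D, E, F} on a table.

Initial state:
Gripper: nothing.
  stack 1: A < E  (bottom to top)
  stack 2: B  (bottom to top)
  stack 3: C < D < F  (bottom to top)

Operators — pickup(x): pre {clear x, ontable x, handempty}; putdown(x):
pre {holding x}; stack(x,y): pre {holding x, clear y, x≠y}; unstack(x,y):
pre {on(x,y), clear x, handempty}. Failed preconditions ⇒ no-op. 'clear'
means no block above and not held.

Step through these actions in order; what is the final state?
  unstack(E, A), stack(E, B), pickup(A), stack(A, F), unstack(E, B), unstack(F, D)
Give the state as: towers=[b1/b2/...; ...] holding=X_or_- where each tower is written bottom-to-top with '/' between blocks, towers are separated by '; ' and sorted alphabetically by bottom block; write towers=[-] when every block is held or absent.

step 1 (unstack(E, A)): towers=[A; B; C/D/F] holding=E
step 2 (stack(E, B)): towers=[A; B/E; C/D/F] holding=-
step 3 (pickup(A)): towers=[B/E; C/D/F] holding=A
step 4 (stack(A, F)): towers=[B/E; C/D/F/A] holding=-
step 5 (unstack(E, B)): towers=[B; C/D/F/A] holding=E
step 6 (unstack(F, D)) [no-op]: towers=[B; C/D/F/A] holding=E

towers=[B; C/D/F/A] holding=E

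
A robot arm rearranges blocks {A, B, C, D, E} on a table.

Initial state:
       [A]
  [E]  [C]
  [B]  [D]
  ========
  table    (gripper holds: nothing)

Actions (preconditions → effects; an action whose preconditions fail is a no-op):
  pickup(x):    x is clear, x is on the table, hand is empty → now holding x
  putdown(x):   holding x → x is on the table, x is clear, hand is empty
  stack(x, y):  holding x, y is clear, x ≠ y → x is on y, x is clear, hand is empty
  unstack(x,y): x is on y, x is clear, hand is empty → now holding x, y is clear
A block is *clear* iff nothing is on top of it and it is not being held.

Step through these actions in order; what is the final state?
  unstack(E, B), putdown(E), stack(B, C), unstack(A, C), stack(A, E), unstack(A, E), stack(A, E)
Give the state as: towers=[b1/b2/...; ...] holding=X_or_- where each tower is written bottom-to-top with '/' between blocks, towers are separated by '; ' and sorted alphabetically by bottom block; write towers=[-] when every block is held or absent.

step 1 (unstack(E, B)): towers=[B; D/C/A] holding=E
step 2 (putdown(E)): towers=[B; D/C/A; E] holding=-
step 3 (stack(B, C)) [no-op]: towers=[B; D/C/A; E] holding=-
step 4 (unstack(A, C)): towers=[B; D/C; E] holding=A
step 5 (stack(A, E)): towers=[B; D/C; E/A] holding=-
step 6 (unstack(A, E)): towers=[B; D/C; E] holding=A
step 7 (stack(A, E)): towers=[B; D/C; E/A] holding=-

towers=[B; D/C; E/A] holding=-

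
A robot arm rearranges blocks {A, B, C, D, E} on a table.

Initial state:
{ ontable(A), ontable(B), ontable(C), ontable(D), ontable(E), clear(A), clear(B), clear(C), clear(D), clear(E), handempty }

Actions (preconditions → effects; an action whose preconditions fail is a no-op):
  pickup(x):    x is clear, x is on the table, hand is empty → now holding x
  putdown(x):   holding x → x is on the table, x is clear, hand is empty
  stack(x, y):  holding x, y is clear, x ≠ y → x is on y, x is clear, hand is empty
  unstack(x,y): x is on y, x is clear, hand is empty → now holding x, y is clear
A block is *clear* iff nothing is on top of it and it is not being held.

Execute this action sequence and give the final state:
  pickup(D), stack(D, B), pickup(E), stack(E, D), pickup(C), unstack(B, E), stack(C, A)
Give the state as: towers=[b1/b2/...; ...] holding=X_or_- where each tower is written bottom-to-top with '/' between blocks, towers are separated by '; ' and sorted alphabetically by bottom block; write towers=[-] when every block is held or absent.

towers=[A/C; B/D/E] holding=-

step 1 (pickup(D)): towers=[A; B; C; E] holding=D
step 2 (stack(D, B)): towers=[A; B/D; C; E] holding=-
step 3 (pickup(E)): towers=[A; B/D; C] holding=E
step 4 (stack(E, D)): towers=[A; B/D/E; C] holding=-
step 5 (pickup(C)): towers=[A; B/D/E] holding=C
step 6 (unstack(B, E)) [no-op]: towers=[A; B/D/E] holding=C
step 7 (stack(C, A)): towers=[A/C; B/D/E] holding=-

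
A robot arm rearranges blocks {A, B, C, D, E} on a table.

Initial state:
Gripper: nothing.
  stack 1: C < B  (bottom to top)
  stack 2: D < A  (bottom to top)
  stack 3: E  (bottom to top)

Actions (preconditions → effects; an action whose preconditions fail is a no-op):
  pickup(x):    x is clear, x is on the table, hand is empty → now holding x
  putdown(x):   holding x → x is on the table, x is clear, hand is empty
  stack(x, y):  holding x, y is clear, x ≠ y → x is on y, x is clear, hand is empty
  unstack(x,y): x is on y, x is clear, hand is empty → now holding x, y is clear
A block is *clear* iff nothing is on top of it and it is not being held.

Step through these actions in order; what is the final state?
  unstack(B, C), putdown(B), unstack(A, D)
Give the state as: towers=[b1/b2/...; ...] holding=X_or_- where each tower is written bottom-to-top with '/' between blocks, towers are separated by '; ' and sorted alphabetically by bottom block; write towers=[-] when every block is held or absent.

towers=[B; C; D; E] holding=A

step 1 (unstack(B, C)): towers=[C; D/A; E] holding=B
step 2 (putdown(B)): towers=[B; C; D/A; E] holding=-
step 3 (unstack(A, D)): towers=[B; C; D; E] holding=A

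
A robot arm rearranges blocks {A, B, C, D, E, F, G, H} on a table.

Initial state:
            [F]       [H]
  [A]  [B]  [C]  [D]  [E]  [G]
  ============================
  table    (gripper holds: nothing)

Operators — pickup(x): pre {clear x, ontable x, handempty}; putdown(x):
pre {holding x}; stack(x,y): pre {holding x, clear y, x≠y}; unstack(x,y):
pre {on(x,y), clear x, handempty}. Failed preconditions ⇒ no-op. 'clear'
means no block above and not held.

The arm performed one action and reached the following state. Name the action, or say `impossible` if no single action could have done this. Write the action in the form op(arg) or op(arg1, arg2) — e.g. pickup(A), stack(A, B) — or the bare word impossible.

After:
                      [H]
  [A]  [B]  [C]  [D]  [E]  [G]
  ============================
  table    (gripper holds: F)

target: towers=[A; B; C; D; E/H; G] holding=F
         pickup(G) → towers=[A; B; C/F; D; E/H] holding=G
         pickup(A) → towers=[B; C/F; D; E/H; G] holding=A
     unstack(H, E) → towers=[A; B; C/F; D; E; G] holding=H
         pickup(B) → towers=[A; C/F; D; E/H; G] holding=B
     unstack(F, C) → towers=[A; B; C; D; E/H; G] holding=F  ← match
         pickup(D) → towers=[A; B; C/F; E/H; G] holding=D

unstack(F, C)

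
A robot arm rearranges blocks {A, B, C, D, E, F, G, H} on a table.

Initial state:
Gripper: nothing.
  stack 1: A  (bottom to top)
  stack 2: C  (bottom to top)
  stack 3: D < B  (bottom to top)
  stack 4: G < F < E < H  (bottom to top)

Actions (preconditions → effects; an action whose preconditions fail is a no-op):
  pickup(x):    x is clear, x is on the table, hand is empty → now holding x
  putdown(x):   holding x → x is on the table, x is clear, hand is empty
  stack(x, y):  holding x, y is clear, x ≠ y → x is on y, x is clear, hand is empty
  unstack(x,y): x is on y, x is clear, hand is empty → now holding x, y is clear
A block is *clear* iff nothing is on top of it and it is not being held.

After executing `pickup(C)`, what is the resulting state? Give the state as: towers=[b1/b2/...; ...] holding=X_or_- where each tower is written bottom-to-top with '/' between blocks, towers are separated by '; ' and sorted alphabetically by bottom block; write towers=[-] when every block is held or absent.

before: towers=[A; C; D/B; G/F/E/H] holding=-
pre[pickup(C)]: clear(C) ok, ontable(C) ok, handempty ok
all met → apply pickup(C)
after:  towers=[A; D/B; G/F/E/H] holding=C

towers=[A; D/B; G/F/E/H] holding=C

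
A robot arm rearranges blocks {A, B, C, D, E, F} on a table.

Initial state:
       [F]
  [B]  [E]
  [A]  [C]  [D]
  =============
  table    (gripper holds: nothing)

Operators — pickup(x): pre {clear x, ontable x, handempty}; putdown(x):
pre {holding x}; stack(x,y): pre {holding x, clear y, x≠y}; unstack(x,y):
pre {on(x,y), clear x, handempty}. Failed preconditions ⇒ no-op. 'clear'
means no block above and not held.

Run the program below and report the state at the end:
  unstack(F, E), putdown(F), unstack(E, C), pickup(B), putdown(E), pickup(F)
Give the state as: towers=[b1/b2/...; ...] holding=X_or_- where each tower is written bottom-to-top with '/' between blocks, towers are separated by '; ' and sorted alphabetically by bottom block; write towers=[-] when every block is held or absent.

towers=[A/B; C; D; E] holding=F

step 1 (unstack(F, E)): towers=[A/B; C/E; D] holding=F
step 2 (putdown(F)): towers=[A/B; C/E; D; F] holding=-
step 3 (unstack(E, C)): towers=[A/B; C; D; F] holding=E
step 4 (pickup(B)) [no-op]: towers=[A/B; C; D; F] holding=E
step 5 (putdown(E)): towers=[A/B; C; D; E; F] holding=-
step 6 (pickup(F)): towers=[A/B; C; D; E] holding=F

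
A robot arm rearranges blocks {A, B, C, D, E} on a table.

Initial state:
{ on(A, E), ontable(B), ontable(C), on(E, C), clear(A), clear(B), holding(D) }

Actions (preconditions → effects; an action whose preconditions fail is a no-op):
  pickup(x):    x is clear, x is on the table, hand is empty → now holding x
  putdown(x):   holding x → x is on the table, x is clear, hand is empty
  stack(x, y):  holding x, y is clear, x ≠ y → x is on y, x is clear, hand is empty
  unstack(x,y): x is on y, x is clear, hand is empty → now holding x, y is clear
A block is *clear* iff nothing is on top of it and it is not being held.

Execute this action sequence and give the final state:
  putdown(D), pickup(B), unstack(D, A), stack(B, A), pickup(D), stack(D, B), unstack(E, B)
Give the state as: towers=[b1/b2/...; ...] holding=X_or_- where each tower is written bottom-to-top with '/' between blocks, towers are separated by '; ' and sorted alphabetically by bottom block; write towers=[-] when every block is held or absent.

towers=[C/E/A/B/D] holding=-

step 1 (putdown(D)): towers=[B; C/E/A; D] holding=-
step 2 (pickup(B)): towers=[C/E/A; D] holding=B
step 3 (unstack(D, A)) [no-op]: towers=[C/E/A; D] holding=B
step 4 (stack(B, A)): towers=[C/E/A/B; D] holding=-
step 5 (pickup(D)): towers=[C/E/A/B] holding=D
step 6 (stack(D, B)): towers=[C/E/A/B/D] holding=-
step 7 (unstack(E, B)) [no-op]: towers=[C/E/A/B/D] holding=-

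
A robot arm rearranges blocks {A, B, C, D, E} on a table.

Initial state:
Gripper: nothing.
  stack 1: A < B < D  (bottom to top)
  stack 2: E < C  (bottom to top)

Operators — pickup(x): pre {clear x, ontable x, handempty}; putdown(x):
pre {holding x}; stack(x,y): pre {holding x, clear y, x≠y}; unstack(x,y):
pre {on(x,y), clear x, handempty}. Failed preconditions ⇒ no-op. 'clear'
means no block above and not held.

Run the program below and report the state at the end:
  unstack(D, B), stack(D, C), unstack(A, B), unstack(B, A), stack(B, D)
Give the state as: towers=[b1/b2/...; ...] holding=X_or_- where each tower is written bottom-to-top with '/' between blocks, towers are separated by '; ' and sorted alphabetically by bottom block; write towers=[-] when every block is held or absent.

towers=[A; E/C/D/B] holding=-

step 1 (unstack(D, B)): towers=[A/B; E/C] holding=D
step 2 (stack(D, C)): towers=[A/B; E/C/D] holding=-
step 3 (unstack(A, B)) [no-op]: towers=[A/B; E/C/D] holding=-
step 4 (unstack(B, A)): towers=[A; E/C/D] holding=B
step 5 (stack(B, D)): towers=[A; E/C/D/B] holding=-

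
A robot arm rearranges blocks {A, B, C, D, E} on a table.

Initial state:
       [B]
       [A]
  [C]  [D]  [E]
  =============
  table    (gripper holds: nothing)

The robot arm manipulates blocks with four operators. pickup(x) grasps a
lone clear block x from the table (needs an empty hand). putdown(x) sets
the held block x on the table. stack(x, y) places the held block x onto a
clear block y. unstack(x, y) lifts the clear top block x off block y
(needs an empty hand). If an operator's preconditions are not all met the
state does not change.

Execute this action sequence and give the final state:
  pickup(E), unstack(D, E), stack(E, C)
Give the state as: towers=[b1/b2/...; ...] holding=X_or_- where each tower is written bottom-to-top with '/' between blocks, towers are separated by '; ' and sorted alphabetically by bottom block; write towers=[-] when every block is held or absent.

step 1 (pickup(E)): towers=[C; D/A/B] holding=E
step 2 (unstack(D, E)) [no-op]: towers=[C; D/A/B] holding=E
step 3 (stack(E, C)): towers=[C/E; D/A/B] holding=-

towers=[C/E; D/A/B] holding=-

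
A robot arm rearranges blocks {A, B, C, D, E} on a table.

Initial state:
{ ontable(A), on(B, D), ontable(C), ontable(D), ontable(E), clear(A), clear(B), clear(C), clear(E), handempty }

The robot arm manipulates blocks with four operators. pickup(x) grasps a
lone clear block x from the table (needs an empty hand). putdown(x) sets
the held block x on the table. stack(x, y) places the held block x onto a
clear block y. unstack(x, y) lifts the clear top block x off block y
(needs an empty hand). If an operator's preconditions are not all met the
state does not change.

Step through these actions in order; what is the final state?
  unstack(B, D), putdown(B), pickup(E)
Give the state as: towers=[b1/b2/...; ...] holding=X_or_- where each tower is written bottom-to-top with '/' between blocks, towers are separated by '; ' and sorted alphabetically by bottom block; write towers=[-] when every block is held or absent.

step 1 (unstack(B, D)): towers=[A; C; D; E] holding=B
step 2 (putdown(B)): towers=[A; B; C; D; E] holding=-
step 3 (pickup(E)): towers=[A; B; C; D] holding=E

towers=[A; B; C; D] holding=E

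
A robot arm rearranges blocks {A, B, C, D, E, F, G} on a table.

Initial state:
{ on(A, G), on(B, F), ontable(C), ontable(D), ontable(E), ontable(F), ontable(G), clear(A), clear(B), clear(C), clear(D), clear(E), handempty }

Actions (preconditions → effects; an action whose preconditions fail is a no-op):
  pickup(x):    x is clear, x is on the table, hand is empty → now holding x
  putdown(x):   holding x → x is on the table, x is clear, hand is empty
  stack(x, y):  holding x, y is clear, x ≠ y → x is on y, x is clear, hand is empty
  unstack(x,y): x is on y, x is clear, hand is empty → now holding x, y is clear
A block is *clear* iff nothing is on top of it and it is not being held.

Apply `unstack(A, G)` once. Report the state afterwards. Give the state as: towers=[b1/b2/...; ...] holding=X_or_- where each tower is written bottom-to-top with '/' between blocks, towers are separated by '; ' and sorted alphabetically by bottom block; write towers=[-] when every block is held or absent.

towers=[C; D; E; F/B; G] holding=A

before: towers=[C; D; E; F/B; G/A] holding=-
pre[unstack(A, G)]: on(A,G) ✓, clear(A) ✓, handempty ✓
all met → apply unstack(A, G)
after:  towers=[C; D; E; F/B; G] holding=A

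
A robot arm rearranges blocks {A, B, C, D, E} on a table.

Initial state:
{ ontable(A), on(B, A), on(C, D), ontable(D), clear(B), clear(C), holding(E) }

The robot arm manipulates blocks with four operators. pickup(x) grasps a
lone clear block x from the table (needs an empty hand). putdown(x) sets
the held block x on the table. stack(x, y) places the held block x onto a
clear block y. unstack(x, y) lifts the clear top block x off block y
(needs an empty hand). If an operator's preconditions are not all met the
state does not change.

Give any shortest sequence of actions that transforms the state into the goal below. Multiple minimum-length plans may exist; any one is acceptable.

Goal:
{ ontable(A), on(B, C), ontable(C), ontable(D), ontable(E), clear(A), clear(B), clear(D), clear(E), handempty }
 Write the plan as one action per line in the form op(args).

putdown(E)
unstack(C, D)
putdown(C)
unstack(B, A)
stack(B, C)

step 1 (putdown(E)): towers=[A/B; D/C; E] holding=-
step 2 (unstack(C, D)): towers=[A/B; D; E] holding=C
step 3 (putdown(C)): towers=[A/B; C; D; E] holding=-
step 4 (unstack(B, A)): towers=[A; C; D; E] holding=B
step 5 (stack(B, C)): towers=[A; C/B; D; E] holding=-
goal check: towers=[A; C/B; D; E] holding=- — reached (length 5, optimal by BFS)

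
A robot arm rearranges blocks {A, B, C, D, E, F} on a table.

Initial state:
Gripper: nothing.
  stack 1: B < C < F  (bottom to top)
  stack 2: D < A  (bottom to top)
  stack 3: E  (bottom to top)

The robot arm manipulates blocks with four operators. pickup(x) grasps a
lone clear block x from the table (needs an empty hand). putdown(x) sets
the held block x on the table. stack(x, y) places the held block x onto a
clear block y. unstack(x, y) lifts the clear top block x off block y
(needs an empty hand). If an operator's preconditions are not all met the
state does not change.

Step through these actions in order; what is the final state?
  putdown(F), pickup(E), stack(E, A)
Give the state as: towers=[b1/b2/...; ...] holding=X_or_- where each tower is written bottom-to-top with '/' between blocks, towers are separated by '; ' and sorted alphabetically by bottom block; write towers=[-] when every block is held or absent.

step 1 (putdown(F)) [no-op]: towers=[B/C/F; D/A; E] holding=-
step 2 (pickup(E)): towers=[B/C/F; D/A] holding=E
step 3 (stack(E, A)): towers=[B/C/F; D/A/E] holding=-

towers=[B/C/F; D/A/E] holding=-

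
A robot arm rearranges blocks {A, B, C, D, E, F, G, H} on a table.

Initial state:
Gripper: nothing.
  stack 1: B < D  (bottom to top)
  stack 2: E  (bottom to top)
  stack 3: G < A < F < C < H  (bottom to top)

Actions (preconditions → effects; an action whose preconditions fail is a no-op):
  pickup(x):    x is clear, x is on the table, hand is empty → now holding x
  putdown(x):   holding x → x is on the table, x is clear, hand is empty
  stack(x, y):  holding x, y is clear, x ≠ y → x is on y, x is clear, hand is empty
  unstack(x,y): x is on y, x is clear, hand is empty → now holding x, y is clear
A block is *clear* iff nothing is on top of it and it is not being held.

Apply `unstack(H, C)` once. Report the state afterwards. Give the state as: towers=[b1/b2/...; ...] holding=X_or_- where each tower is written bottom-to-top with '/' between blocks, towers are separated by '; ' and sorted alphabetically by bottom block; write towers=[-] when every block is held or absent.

towers=[B/D; E; G/A/F/C] holding=H

before: towers=[B/D; E; G/A/F/C/H] holding=-
pre[unstack(H, C)]: on(H,C) ok, clear(H) ok, handempty ok
all met → apply unstack(H, C)
after:  towers=[B/D; E; G/A/F/C] holding=H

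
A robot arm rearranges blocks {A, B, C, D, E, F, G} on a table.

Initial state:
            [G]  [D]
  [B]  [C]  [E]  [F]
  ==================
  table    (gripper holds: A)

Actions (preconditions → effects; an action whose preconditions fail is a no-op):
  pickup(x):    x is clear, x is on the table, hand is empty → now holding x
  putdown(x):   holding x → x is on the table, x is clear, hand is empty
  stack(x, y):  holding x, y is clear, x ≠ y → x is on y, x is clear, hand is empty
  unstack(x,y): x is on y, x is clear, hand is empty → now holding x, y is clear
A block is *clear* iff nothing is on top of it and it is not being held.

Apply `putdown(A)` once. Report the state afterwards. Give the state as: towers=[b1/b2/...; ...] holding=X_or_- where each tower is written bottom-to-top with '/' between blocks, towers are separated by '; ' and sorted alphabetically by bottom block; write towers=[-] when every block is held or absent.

before: towers=[B; C; E/G; F/D] holding=A
pre[putdown(A)]: holding(A) ok
all met → apply putdown(A)
after:  towers=[A; B; C; E/G; F/D] holding=-

towers=[A; B; C; E/G; F/D] holding=-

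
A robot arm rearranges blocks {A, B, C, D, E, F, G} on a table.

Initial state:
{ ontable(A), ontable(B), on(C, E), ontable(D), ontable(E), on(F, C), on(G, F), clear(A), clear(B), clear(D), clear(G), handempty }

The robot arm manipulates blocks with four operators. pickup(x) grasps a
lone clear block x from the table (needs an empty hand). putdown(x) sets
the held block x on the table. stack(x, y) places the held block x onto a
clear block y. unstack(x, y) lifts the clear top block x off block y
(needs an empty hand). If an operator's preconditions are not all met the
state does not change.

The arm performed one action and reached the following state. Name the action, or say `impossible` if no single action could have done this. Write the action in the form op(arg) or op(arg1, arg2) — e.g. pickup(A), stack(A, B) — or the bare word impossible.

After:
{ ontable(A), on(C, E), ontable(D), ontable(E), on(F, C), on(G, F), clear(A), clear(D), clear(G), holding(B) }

pickup(B)

target: towers=[A; D; E/C/F/G] holding=B
         pickup(B) → towers=[A; D; E/C/F/G] holding=B  ← match
     unstack(G, F) → towers=[A; B; D; E/C/F] holding=G
         pickup(D) → towers=[A; B; E/C/F/G] holding=D
         pickup(A) → towers=[B; D; E/C/F/G] holding=A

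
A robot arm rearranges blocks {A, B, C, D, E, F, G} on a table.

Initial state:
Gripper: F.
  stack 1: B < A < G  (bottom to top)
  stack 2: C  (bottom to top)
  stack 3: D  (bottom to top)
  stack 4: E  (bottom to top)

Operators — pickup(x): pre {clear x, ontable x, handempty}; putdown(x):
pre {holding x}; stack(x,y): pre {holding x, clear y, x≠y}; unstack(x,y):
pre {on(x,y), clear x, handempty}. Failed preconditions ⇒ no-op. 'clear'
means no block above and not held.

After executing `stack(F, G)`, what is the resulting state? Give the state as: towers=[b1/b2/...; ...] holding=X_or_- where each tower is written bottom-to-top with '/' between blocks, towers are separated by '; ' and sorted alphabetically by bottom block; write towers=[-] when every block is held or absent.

towers=[B/A/G/F; C; D; E] holding=-

before: towers=[B/A/G; C; D; E] holding=F
pre[stack(F, G)]: holding(F) ✓, clear(G) ✓, F≠G ✓
all met → apply stack(F, G)
after:  towers=[B/A/G/F; C; D; E] holding=-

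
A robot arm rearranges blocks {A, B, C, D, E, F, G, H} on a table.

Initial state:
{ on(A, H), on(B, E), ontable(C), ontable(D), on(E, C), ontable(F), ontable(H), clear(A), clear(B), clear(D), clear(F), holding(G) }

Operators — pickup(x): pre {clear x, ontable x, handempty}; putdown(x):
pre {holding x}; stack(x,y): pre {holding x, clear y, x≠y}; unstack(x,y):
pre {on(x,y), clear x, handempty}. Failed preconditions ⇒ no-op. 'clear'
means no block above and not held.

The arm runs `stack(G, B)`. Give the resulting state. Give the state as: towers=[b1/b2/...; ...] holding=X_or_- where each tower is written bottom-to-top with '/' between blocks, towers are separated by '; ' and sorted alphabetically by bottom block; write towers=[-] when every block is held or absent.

towers=[C/E/B/G; D; F; H/A] holding=-

before: towers=[C/E/B; D; F; H/A] holding=G
pre[stack(G, B)]: holding(G) yes, clear(B) yes, G≠B yes
all met → apply stack(G, B)
after:  towers=[C/E/B/G; D; F; H/A] holding=-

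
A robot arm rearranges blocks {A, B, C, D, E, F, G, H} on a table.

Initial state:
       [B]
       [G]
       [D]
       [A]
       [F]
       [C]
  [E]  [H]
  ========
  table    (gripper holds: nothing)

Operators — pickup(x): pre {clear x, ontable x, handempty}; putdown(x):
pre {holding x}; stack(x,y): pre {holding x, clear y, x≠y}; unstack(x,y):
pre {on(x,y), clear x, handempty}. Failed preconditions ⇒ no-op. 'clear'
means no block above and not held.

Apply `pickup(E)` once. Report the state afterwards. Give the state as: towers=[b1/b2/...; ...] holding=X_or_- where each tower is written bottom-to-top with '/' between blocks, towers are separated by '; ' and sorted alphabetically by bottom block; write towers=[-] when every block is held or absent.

before: towers=[E; H/C/F/A/D/G/B] holding=-
pre[pickup(E)]: clear(E) yes, ontable(E) yes, handempty yes
all met → apply pickup(E)
after:  towers=[H/C/F/A/D/G/B] holding=E

towers=[H/C/F/A/D/G/B] holding=E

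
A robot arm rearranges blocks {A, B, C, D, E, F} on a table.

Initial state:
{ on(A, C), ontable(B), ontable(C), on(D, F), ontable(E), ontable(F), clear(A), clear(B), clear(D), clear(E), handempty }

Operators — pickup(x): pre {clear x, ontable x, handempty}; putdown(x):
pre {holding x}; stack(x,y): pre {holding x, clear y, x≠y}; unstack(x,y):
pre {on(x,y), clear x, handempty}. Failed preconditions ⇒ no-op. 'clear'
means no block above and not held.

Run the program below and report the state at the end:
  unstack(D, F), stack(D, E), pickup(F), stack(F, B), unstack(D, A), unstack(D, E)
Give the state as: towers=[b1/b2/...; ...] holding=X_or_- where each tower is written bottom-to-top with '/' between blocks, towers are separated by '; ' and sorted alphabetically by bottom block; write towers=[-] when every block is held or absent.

step 1 (unstack(D, F)): towers=[B; C/A; E; F] holding=D
step 2 (stack(D, E)): towers=[B; C/A; E/D; F] holding=-
step 3 (pickup(F)): towers=[B; C/A; E/D] holding=F
step 4 (stack(F, B)): towers=[B/F; C/A; E/D] holding=-
step 5 (unstack(D, A)) [no-op]: towers=[B/F; C/A; E/D] holding=-
step 6 (unstack(D, E)): towers=[B/F; C/A; E] holding=D

towers=[B/F; C/A; E] holding=D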